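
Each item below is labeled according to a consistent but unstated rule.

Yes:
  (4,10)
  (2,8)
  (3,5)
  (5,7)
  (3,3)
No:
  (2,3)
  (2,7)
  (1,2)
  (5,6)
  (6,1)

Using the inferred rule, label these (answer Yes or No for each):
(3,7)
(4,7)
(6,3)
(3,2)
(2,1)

Yes, No, No, No, No

The classifier is using: sum is even.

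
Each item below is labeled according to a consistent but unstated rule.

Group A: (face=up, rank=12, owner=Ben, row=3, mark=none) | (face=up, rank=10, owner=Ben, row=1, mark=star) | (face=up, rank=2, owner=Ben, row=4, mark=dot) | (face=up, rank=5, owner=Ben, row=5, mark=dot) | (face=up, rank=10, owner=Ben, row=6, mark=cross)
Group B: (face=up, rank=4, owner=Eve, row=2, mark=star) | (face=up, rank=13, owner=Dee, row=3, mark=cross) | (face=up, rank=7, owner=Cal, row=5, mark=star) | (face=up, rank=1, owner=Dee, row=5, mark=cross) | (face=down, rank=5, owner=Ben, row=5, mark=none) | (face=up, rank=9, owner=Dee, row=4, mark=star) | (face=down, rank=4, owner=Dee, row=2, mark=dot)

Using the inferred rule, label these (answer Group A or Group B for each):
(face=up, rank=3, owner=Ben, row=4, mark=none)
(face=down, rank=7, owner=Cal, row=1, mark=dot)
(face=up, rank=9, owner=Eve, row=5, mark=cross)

Group A, Group B, Group B

A rule that fits every label: face is up AND owner is Ben — true of each 'Group A' example, false of each 'Group B' one.
(face=up, rank=3, owner=Ben, row=4, mark=none): face is up, owner is Ben, satisfies this → Group A.
(face=down, rank=7, owner=Cal, row=1, mark=dot): face is down, owner is Cal, lacks this property → Group B.
(face=up, rank=9, owner=Eve, row=5, mark=cross): face is up, owner is Eve, lacks this property → Group B.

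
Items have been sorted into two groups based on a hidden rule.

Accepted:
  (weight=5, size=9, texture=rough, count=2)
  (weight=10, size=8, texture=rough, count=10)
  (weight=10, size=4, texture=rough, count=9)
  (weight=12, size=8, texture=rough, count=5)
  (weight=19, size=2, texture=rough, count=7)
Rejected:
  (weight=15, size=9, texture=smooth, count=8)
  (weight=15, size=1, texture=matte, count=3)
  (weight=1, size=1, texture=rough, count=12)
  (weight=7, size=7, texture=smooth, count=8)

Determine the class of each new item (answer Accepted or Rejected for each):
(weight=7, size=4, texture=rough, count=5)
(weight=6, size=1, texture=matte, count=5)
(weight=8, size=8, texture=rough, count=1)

'Accepted' ⟺ texture is rough AND size ≥ 2.
(weight=7, size=4, texture=rough, count=5) — texture is rough, size = 4, hence Accepted.
(weight=6, size=1, texture=matte, count=5) — texture is matte, size = 1, hence Rejected.
(weight=8, size=8, texture=rough, count=1) — texture is rough, size = 8, hence Accepted.

Accepted, Rejected, Accepted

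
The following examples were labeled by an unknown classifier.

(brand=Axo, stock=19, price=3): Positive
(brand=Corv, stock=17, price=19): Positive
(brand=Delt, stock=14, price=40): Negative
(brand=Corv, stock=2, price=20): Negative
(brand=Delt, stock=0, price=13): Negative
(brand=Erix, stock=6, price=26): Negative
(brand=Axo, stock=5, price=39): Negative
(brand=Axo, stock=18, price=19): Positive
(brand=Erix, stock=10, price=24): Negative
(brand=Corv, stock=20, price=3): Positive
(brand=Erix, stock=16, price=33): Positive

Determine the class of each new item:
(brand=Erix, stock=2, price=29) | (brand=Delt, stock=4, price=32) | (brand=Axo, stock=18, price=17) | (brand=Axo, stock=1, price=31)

One predicate separates the groups cleanly: stock ≥ 16.

Negative, Negative, Positive, Negative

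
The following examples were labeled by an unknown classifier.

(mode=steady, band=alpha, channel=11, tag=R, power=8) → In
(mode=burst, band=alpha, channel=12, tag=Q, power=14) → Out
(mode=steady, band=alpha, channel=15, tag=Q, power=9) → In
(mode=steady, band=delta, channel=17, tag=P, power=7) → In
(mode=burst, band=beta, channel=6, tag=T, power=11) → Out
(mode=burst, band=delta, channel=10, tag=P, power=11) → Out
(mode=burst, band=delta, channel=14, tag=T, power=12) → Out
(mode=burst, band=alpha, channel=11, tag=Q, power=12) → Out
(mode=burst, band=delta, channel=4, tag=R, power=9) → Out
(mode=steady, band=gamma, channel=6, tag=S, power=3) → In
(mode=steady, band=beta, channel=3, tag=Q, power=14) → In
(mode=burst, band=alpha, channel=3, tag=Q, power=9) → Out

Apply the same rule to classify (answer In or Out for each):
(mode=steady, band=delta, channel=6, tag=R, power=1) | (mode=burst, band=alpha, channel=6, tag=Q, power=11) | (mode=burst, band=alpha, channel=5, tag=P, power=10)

In, Out, Out

Rule: mode is steady. This holds for each 'In' example and fails for each 'Out' one.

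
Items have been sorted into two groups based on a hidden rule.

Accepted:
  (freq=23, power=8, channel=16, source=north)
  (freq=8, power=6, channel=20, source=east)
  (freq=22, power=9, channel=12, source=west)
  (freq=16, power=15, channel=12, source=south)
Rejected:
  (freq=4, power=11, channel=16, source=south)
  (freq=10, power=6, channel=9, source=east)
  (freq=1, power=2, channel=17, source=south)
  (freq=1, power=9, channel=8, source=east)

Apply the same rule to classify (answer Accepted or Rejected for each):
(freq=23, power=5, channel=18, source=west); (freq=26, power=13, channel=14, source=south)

Accepted, Accepted

Every 'Accepted' example satisfies: freq ≥ 8 AND channel ≥ 12. None of the 'Rejected' examples do.
(freq=23, power=5, channel=18, source=west) → freq = 23, channel = 18 → Accepted.
(freq=26, power=13, channel=14, source=south) → freq = 26, channel = 14 → Accepted.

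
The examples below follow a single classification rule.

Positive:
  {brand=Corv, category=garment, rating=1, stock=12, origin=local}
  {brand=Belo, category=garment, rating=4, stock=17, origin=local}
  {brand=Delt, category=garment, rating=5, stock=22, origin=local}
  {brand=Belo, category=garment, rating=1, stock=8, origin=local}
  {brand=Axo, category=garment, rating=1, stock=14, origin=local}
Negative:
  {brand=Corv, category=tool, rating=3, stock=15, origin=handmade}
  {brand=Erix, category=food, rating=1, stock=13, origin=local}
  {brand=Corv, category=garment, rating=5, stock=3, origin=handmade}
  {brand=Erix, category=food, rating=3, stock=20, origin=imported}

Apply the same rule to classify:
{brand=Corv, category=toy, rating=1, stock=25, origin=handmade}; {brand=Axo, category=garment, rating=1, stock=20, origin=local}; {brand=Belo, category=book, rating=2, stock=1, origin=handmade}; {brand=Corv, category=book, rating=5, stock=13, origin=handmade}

Negative, Positive, Negative, Negative

All 'Positive' examples share one property — origin is local AND category is garment — and every 'Negative' example lacks it.
{brand=Corv, category=toy, rating=1, stock=25, origin=handmade}: Negative (origin is handmade, category is toy).
{brand=Axo, category=garment, rating=1, stock=20, origin=local}: Positive (origin is local, category is garment).
{brand=Belo, category=book, rating=2, stock=1, origin=handmade}: Negative (origin is handmade, category is book).
{brand=Corv, category=book, rating=5, stock=13, origin=handmade}: Negative (origin is handmade, category is book).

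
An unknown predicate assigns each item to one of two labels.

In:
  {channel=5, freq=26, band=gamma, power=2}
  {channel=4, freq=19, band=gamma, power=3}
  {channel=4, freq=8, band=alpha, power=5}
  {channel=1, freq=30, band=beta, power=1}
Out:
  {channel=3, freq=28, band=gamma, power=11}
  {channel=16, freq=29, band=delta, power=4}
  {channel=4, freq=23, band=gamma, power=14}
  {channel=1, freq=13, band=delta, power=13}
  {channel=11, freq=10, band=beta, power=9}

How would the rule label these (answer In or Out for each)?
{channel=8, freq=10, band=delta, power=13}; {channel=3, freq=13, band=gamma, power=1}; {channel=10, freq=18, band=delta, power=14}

Out, In, Out

The pattern is that an item is 'In' exactly when: power ≤ 5 AND channel ≤ 5.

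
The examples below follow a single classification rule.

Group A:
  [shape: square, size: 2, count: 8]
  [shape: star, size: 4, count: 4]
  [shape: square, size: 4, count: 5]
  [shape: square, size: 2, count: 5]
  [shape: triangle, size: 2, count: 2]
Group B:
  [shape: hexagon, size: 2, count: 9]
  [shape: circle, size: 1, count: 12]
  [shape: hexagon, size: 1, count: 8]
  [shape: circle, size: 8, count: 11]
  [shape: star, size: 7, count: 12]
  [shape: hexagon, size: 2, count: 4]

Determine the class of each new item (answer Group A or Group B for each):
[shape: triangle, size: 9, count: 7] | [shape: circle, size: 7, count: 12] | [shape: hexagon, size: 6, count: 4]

Group A, Group B, Group B

One predicate separates the groups cleanly: shape is not hexagon AND count ≤ 8.
[shape: triangle, size: 9, count: 7] — shape is triangle, count = 7, hence Group A. [shape: circle, size: 7, count: 12] — shape is circle, count = 12, hence Group B. [shape: hexagon, size: 6, count: 4] — shape is hexagon, count = 4, hence Group B.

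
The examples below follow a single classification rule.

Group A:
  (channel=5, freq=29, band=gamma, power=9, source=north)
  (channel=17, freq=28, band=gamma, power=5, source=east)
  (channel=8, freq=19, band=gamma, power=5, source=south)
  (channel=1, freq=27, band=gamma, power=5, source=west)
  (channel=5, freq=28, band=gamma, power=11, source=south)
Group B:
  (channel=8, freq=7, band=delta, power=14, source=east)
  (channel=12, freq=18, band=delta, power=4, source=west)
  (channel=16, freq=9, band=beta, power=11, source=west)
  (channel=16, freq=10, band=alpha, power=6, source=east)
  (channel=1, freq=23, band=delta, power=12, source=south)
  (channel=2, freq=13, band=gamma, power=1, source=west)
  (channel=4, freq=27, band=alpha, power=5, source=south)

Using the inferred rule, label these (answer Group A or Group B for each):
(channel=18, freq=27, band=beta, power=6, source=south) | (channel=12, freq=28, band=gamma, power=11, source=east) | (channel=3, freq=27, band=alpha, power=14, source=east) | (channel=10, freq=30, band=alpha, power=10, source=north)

The common property of the 'Group A' items is: band is gamma AND freq ≥ 18. No 'Group B' item has it.

Group B, Group A, Group B, Group B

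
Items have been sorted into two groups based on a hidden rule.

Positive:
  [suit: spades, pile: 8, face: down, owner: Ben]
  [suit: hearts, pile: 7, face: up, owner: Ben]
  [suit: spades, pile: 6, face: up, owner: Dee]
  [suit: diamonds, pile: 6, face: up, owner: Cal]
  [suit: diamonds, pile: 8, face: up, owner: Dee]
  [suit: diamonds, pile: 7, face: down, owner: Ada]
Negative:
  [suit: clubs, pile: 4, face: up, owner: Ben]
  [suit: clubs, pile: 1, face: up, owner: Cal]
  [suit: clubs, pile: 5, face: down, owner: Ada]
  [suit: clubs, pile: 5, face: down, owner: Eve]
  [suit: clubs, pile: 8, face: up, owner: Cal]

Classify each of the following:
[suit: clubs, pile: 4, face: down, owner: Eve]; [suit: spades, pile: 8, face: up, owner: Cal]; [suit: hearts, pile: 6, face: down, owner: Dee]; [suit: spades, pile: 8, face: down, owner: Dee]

The common property of the 'Positive' items is: suit is not clubs. No 'Negative' item has it.
[suit: clubs, pile: 4, face: down, owner: Eve] — suit is clubs, hence Negative.
[suit: spades, pile: 8, face: up, owner: Cal] — suit is spades, hence Positive.
[suit: hearts, pile: 6, face: down, owner: Dee] — suit is hearts, hence Positive.
[suit: spades, pile: 8, face: down, owner: Dee] — suit is spades, hence Positive.

Negative, Positive, Positive, Positive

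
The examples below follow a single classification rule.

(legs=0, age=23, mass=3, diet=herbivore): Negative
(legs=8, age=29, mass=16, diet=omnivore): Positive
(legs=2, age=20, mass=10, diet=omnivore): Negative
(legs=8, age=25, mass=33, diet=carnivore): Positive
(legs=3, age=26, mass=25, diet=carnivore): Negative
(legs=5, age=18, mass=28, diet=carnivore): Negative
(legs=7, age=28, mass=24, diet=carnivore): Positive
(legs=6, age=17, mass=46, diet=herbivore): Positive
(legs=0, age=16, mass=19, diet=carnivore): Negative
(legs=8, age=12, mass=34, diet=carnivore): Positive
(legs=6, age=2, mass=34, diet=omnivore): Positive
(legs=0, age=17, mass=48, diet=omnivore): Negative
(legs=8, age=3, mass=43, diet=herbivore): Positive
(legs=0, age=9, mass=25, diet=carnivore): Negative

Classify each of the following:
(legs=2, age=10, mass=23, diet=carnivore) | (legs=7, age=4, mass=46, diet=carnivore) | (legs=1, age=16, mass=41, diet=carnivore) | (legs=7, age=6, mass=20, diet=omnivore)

One predicate separates the groups cleanly: legs ≥ 6.
(legs=2, age=10, mass=23, diet=carnivore): Negative (legs = 2).
(legs=7, age=4, mass=46, diet=carnivore): Positive (legs = 7).
(legs=1, age=16, mass=41, diet=carnivore): Negative (legs = 1).
(legs=7, age=6, mass=20, diet=omnivore): Positive (legs = 7).

Negative, Positive, Negative, Positive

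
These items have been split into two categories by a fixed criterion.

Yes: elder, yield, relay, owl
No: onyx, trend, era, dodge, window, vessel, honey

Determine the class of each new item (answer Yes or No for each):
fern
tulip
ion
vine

No, Yes, No, No

One predicate separates the groups cleanly: odd length AND contains 'l'.
No: fern, since length 4, no 'l'. Yes: tulip, since length 5, has 'l'. No: ion, since length 3, no 'l'. No: vine, since length 4, no 'l'.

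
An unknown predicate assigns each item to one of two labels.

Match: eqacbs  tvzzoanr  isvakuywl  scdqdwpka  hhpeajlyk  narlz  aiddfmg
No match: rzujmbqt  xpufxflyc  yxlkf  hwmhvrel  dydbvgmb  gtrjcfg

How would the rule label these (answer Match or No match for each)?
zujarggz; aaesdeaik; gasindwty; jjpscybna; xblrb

The classifier is using: contains 'a'.
zujarggz: has 'a', has this property → Match.
aaesdeaik: has 'a', has this property → Match.
gasindwty: has 'a', has this property → Match.
jjpscybna: has 'a', has this property → Match.
xblrb: no 'a', does not satisfy this → No match.

Match, Match, Match, Match, No match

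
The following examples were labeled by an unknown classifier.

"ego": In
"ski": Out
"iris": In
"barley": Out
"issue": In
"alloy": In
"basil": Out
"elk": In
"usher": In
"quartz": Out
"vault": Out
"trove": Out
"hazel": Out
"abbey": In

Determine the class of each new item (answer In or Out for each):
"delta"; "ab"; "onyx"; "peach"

Out, In, In, Out

The common property of the 'In' items is: starts with a vowel. No 'Out' item has it.
"delta" → starts with 'd' → Out. "ab" → starts with 'a' → In. "onyx" → starts with 'o' → In. "peach" → starts with 'p' → Out.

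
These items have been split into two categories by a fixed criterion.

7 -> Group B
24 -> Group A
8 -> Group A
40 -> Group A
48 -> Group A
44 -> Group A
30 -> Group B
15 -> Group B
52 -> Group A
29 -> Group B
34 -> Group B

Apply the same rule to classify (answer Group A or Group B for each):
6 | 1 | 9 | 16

All 'Group A' examples share one property — multiple of 4 — and every 'Group B' example lacks it.
6: Group B (6 = 4·1 + 2).
1: Group B (1 = 4·0 + 1).
9: Group B (9 = 4·2 + 1).
16: Group A (16 = 4·4).

Group B, Group B, Group B, Group A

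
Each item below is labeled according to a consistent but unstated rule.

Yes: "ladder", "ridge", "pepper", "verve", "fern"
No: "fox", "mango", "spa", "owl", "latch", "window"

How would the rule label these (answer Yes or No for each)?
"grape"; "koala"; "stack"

Yes, No, No

The pattern is that an item is 'Yes' exactly when: contains 'e'.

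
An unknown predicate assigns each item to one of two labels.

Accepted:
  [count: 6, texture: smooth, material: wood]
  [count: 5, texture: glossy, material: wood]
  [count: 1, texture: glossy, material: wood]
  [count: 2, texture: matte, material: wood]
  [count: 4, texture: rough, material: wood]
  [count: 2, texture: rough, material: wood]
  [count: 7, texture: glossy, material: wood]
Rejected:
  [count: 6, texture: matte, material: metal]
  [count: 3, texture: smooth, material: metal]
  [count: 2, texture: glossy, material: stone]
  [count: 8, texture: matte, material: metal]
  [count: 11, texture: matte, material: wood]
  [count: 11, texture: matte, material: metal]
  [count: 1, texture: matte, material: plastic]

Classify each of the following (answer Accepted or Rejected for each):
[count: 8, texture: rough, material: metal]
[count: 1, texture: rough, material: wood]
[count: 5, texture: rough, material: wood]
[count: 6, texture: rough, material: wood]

One predicate separates the groups cleanly: material is wood AND count ≤ 7.
[count: 8, texture: rough, material: metal] → material is metal, count = 8 → Rejected. [count: 1, texture: rough, material: wood] → material is wood, count = 1 → Accepted. [count: 5, texture: rough, material: wood] → material is wood, count = 5 → Accepted. [count: 6, texture: rough, material: wood] → material is wood, count = 6 → Accepted.

Rejected, Accepted, Accepted, Accepted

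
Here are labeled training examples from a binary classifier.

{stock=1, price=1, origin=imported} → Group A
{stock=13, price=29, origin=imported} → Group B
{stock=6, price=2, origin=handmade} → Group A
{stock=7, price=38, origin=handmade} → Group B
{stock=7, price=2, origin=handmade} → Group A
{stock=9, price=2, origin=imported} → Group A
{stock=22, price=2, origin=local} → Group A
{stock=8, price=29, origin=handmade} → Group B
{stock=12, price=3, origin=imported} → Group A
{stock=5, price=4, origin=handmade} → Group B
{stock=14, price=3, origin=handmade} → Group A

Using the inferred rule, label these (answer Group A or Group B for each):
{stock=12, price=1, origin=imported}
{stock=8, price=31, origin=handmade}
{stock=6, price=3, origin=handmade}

All 'Group A' examples share one property — price ≤ 3 — and every 'Group B' example lacks it.
{stock=12, price=1, origin=imported} — price = 1, hence Group A.
{stock=8, price=31, origin=handmade} — price = 31, hence Group B.
{stock=6, price=3, origin=handmade} — price = 3, hence Group A.

Group A, Group B, Group A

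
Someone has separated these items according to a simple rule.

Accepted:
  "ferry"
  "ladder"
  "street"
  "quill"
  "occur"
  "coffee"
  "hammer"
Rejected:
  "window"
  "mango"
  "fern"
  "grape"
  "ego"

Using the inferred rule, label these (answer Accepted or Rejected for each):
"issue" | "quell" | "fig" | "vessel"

Accepted, Accepted, Rejected, Accepted

Checking candidate rules against both groups, what survives is: has a double letter.
Accepted: "issue", since 'ss' doubled.
Accepted: "quell", since 'll' doubled.
Rejected: "fig", since no doubled letter.
Accepted: "vessel", since 'ss' doubled.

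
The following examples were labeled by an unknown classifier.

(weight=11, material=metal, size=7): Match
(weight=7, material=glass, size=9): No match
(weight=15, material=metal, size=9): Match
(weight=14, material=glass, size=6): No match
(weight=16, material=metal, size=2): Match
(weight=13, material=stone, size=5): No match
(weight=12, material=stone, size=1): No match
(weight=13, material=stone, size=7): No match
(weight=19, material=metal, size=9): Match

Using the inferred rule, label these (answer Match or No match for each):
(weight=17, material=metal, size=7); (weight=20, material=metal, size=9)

The simplest hypothesis consistent with all the labels is: material is metal.
(weight=17, material=metal, size=7): material is metal — fits, so Match. (weight=20, material=metal, size=9): material is metal — fits, so Match.

Match, Match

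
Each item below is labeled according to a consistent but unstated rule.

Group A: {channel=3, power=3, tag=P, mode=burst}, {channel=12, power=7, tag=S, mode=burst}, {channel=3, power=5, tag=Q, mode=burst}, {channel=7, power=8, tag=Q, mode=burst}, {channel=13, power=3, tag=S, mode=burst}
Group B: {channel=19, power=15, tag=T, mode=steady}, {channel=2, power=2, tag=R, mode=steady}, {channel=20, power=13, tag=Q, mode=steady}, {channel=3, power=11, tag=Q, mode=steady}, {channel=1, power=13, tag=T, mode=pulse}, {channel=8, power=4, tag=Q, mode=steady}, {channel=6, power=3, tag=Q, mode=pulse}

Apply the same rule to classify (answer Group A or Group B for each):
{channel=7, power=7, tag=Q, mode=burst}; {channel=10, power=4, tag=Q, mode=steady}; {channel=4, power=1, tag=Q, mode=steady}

Checking candidate rules against both groups, what survives is: mode is burst.
{channel=7, power=7, tag=Q, mode=burst} → mode is burst → Group A. {channel=10, power=4, tag=Q, mode=steady} → mode is steady → Group B. {channel=4, power=1, tag=Q, mode=steady} → mode is steady → Group B.

Group A, Group B, Group B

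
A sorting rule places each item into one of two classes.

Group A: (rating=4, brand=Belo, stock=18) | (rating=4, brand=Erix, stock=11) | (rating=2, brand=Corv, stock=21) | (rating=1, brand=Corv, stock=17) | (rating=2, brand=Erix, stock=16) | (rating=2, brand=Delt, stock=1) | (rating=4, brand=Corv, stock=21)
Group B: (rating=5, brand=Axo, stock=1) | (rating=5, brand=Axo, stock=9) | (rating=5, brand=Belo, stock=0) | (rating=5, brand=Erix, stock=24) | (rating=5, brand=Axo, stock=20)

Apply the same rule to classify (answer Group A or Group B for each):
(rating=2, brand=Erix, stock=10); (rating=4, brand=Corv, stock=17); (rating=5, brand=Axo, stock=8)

The common property of the 'Group A' items is: rating ≤ 4. No 'Group B' item has it.
Group A: (rating=2, brand=Erix, stock=10), since rating = 2. Group A: (rating=4, brand=Corv, stock=17), since rating = 4. Group B: (rating=5, brand=Axo, stock=8), since rating = 5.

Group A, Group A, Group B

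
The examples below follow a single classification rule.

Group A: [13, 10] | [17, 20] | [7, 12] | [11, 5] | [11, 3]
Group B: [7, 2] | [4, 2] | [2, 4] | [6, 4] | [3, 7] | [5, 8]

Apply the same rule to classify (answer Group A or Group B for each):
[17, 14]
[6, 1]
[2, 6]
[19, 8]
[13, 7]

Rule: sum ≥ 14. This holds for each 'Group A' example and fails for each 'Group B' one.

Group A, Group B, Group B, Group A, Group A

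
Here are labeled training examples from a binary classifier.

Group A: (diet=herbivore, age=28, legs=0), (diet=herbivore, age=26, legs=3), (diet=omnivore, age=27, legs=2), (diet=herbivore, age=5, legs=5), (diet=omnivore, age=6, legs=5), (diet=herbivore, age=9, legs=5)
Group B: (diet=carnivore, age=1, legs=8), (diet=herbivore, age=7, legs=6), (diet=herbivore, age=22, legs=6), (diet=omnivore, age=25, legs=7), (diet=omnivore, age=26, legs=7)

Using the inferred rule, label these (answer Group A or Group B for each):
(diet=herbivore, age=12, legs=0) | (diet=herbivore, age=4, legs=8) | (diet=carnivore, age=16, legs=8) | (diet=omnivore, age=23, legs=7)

All 'Group A' examples share one property — legs ≤ 5 — and every 'Group B' example lacks it.
Group A: (diet=herbivore, age=12, legs=0), since legs = 0. Group B: (diet=herbivore, age=4, legs=8), since legs = 8. Group B: (diet=carnivore, age=16, legs=8), since legs = 8. Group B: (diet=omnivore, age=23, legs=7), since legs = 7.

Group A, Group B, Group B, Group B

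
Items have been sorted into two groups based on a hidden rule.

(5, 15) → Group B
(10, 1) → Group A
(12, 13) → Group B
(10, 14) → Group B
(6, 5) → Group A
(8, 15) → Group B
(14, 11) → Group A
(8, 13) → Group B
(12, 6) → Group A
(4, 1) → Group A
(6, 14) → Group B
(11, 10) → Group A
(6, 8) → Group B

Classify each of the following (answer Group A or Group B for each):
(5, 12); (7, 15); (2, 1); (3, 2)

The pattern is that an item is 'Group A' exactly when: first > second.

Group B, Group B, Group A, Group A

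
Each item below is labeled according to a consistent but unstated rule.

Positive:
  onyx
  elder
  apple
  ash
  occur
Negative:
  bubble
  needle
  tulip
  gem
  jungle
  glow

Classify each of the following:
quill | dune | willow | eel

The simplest hypothesis consistent with all the labels is: starts with a vowel.

Negative, Negative, Negative, Positive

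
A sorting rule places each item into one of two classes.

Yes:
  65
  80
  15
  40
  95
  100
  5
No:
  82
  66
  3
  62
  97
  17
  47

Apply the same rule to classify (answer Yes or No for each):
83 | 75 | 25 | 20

No, Yes, Yes, Yes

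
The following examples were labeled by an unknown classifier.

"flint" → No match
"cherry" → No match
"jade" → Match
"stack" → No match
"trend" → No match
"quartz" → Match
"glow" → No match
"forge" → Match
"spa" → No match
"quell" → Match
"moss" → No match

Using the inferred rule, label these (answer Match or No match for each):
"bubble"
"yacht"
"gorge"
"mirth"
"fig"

The rule appears to be: has ≥ 2 vowels.
Match: "bubble", since 2 vowels. No match: "yacht", since 1 vowel. Match: "gorge", since 2 vowels. No match: "mirth", since 1 vowel. No match: "fig", since 1 vowel.

Match, No match, Match, No match, No match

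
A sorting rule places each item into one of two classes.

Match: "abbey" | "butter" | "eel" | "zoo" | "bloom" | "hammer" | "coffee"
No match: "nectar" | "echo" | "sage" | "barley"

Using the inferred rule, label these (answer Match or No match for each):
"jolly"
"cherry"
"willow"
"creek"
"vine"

The rule appears to be: has a double letter.

Match, Match, Match, Match, No match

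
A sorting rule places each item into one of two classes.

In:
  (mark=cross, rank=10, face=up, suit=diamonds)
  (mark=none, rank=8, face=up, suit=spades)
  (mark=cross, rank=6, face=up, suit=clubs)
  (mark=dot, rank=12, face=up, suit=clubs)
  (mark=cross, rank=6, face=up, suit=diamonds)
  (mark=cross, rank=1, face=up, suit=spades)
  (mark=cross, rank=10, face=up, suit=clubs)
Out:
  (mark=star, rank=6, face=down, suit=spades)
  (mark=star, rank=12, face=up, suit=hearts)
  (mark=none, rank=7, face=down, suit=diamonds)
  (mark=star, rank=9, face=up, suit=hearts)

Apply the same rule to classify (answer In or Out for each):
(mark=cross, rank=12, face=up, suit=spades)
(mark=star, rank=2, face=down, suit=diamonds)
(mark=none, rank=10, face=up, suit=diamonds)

Every 'In' example satisfies: mark is not star AND face is up. None of the 'Out' examples do.
(mark=cross, rank=12, face=up, suit=spades) — mark is cross, face is up, hence In. (mark=star, rank=2, face=down, suit=diamonds) — mark is star, face is down, hence Out. (mark=none, rank=10, face=up, suit=diamonds) — mark is none, face is up, hence In.

In, Out, In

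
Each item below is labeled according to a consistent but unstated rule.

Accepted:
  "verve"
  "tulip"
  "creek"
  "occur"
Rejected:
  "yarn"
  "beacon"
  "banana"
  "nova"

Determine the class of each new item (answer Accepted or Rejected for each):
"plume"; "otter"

Accepted, Accepted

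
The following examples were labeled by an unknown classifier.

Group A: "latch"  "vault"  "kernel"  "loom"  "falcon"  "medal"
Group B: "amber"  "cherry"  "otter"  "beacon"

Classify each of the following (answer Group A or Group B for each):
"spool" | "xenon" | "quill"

Checking candidate rules against both groups, what survives is: contains 'l'.
"spool": has 'l', has this property → Group A.
"xenon": no 'l', fails this test → Group B.
"quill": has 'l', has this property → Group A.

Group A, Group B, Group A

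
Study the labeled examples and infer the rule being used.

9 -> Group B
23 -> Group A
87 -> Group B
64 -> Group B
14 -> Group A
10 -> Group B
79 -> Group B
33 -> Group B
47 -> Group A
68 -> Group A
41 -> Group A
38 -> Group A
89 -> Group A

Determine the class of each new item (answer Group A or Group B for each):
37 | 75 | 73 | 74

Group B, Group B, Group B, Group A

Looking at the examples, the only property every 'Group A' case has and every 'Group B' case lacks is: ≡ 2 (mod 3).
Group B: 37, since 37 mod 3 = 1. Group B: 75, since 75 mod 3 = 0. Group B: 73, since 73 mod 3 = 1. Group A: 74, since 74 mod 3 = 2.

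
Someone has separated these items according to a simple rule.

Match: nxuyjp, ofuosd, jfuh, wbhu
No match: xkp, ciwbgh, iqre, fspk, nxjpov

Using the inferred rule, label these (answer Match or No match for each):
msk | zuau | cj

No match, Match, No match

One predicate separates the groups cleanly: contains 'u'.
msk: No match (no 'u'). zuau: Match (has 'u'). cj: No match (no 'u').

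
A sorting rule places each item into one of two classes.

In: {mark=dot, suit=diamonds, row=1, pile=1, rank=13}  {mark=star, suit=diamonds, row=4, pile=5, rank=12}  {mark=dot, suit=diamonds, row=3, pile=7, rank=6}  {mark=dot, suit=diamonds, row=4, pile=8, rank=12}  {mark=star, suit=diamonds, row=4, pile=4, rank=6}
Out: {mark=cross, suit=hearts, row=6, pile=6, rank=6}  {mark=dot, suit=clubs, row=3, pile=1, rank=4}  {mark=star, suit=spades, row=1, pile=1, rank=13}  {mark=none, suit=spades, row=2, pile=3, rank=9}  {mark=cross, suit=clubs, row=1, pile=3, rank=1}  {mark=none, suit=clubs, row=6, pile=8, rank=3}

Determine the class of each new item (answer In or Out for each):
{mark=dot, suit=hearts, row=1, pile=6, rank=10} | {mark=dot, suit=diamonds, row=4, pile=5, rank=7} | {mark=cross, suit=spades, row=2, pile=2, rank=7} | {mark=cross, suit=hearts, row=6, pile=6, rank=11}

Out, In, Out, Out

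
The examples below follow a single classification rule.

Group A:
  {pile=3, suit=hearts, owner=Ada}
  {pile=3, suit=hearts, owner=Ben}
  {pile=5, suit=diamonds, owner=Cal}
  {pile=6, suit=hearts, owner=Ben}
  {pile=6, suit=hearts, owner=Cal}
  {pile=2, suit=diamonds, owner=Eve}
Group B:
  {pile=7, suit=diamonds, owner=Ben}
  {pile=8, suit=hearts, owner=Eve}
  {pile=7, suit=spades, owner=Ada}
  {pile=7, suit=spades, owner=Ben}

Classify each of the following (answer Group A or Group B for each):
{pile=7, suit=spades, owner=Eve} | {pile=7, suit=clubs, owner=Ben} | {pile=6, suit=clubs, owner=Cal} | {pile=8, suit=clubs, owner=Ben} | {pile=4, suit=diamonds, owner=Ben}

Group B, Group B, Group A, Group B, Group A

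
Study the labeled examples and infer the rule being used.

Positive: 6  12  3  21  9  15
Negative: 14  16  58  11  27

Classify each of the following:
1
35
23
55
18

Negative, Negative, Negative, Negative, Positive

One predicate separates the groups cleanly: multiple of 3 AND at most 21.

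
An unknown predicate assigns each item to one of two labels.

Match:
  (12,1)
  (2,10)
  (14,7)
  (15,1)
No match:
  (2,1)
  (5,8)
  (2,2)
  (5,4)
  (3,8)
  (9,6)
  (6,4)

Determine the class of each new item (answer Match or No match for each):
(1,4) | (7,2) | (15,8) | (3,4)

No match, No match, Match, No match

Rule: max ≥ 10. This holds for each 'Match' example and fails for each 'No match' one.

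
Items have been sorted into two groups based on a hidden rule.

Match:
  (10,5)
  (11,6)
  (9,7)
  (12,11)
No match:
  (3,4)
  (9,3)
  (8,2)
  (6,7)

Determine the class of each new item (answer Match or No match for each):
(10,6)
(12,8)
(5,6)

Match, Match, No match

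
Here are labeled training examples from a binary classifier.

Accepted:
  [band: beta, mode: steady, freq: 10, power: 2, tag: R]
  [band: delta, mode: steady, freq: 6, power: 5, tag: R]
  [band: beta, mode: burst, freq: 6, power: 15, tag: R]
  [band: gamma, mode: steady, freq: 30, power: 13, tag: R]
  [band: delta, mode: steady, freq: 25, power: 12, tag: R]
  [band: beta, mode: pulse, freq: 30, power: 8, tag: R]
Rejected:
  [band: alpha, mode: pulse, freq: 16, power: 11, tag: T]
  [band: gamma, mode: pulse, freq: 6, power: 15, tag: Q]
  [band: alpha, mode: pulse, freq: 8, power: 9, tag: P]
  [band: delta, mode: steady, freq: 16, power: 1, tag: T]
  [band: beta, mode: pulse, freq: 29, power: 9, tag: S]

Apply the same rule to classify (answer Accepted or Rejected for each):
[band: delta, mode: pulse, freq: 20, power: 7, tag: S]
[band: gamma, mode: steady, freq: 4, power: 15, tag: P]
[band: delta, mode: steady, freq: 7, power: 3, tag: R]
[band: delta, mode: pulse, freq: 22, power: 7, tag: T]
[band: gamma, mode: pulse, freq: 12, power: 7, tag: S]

Rejected, Rejected, Accepted, Rejected, Rejected

The simplest hypothesis consistent with all the labels is: tag is R.
[band: delta, mode: pulse, freq: 20, power: 7, tag: S]: Rejected (tag is S).
[band: gamma, mode: steady, freq: 4, power: 15, tag: P]: Rejected (tag is P).
[band: delta, mode: steady, freq: 7, power: 3, tag: R]: Accepted (tag is R).
[band: delta, mode: pulse, freq: 22, power: 7, tag: T]: Rejected (tag is T).
[band: gamma, mode: pulse, freq: 12, power: 7, tag: S]: Rejected (tag is S).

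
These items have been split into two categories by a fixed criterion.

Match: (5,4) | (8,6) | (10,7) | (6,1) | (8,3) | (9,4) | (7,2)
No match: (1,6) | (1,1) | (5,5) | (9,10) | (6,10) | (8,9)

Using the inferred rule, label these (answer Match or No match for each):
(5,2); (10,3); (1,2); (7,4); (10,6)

Match, Match, No match, Match, Match

The common property of the 'Match' items is: first > second. No 'No match' item has it.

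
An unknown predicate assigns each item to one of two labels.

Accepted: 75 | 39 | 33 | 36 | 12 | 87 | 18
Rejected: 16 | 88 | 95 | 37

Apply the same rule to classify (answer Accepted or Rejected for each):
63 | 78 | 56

Accepted, Accepted, Rejected

One predicate separates the groups cleanly: multiple of 3.
63: Accepted (63 = 3·21).
78: Accepted (78 = 3·26).
56: Rejected (56 = 3·18 + 2).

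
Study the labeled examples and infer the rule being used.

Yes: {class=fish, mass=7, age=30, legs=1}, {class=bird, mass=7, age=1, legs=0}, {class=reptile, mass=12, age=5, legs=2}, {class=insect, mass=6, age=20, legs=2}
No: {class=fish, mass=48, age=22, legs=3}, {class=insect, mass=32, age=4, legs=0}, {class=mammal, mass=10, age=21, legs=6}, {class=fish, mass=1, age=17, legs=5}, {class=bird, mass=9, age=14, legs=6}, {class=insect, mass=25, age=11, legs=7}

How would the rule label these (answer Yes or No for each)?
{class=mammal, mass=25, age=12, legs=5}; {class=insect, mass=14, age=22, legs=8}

No, No

The pattern is that an item is 'Yes' exactly when: legs ≤ 2 AND mass ≤ 12.
No: {class=mammal, mass=25, age=12, legs=5}, since legs = 5, mass = 25.
No: {class=insect, mass=14, age=22, legs=8}, since legs = 8, mass = 14.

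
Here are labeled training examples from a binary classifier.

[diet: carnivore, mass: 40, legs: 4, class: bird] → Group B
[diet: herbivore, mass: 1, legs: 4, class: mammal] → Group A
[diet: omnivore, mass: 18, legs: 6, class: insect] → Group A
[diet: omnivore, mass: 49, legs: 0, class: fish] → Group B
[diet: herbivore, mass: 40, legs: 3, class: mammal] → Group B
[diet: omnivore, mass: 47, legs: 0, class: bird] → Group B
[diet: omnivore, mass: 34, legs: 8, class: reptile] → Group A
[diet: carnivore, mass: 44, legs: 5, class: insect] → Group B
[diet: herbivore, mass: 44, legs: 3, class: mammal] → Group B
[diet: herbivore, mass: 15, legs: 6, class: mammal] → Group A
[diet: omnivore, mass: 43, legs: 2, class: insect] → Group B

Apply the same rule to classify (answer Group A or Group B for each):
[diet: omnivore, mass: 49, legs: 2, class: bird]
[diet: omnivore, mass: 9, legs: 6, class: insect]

The simplest hypothesis consistent with all the labels is: mass ≤ 34.

Group B, Group A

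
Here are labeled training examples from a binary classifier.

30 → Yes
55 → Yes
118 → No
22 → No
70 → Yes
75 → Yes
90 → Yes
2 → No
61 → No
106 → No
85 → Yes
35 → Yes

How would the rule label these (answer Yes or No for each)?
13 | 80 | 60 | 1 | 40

Checking candidate rules against both groups, what survives is: multiple of 5.
13 — 13 = 5·2 + 3, hence No.
80 — 80 = 5·16, hence Yes.
60 — 60 = 5·12, hence Yes.
1 — 1 = 5·0 + 1, hence No.
40 — 40 = 5·8, hence Yes.

No, Yes, Yes, No, Yes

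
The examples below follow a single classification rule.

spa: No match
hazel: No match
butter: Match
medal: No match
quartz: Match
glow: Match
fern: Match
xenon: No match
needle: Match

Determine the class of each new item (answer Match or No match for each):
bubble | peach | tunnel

The common property of the 'Match' items is: even length. No 'No match' item has it.

Match, No match, Match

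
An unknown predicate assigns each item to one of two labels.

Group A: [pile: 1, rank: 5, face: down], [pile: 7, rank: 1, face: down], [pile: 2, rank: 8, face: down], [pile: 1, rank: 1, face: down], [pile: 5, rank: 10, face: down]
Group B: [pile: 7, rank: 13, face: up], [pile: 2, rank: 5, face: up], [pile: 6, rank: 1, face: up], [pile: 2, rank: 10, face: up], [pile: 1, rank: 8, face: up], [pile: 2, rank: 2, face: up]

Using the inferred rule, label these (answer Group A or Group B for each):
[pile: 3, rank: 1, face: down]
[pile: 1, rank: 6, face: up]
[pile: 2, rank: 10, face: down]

Group A, Group B, Group A

Rule: face is down. This holds for each 'Group A' example and fails for each 'Group B' one.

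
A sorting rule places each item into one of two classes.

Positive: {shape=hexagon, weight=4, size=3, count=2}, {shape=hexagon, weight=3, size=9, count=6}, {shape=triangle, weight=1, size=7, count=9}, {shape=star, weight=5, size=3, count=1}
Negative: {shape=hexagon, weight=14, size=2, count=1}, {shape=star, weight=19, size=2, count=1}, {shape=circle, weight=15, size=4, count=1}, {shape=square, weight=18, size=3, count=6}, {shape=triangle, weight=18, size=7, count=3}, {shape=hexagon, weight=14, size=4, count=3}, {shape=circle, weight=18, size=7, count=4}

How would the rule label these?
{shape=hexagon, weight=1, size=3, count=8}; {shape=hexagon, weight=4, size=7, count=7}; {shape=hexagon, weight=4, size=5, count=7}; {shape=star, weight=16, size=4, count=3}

Positive, Positive, Positive, Negative

The distinguishing property — weight ≤ 5 — holds for all the 'Positive' cases and none of the 'Negative' cases.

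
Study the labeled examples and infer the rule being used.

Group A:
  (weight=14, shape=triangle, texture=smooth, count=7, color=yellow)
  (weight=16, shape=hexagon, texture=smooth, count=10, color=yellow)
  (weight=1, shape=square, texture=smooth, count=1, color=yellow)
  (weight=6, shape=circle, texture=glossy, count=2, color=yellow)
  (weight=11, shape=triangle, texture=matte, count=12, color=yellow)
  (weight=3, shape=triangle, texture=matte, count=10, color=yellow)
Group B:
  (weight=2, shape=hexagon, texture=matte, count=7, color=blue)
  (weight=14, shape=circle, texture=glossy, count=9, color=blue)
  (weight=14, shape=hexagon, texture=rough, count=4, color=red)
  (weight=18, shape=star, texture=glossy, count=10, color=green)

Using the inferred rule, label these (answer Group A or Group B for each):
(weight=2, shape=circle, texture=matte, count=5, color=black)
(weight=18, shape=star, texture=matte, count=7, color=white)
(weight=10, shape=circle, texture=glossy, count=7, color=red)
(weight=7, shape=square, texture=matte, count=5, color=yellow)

The pattern is that an item is 'Group A' exactly when: color is yellow.
(weight=2, shape=circle, texture=matte, count=5, color=black): Group B (color is black). (weight=18, shape=star, texture=matte, count=7, color=white): Group B (color is white). (weight=10, shape=circle, texture=glossy, count=7, color=red): Group B (color is red). (weight=7, shape=square, texture=matte, count=5, color=yellow): Group A (color is yellow).

Group B, Group B, Group B, Group A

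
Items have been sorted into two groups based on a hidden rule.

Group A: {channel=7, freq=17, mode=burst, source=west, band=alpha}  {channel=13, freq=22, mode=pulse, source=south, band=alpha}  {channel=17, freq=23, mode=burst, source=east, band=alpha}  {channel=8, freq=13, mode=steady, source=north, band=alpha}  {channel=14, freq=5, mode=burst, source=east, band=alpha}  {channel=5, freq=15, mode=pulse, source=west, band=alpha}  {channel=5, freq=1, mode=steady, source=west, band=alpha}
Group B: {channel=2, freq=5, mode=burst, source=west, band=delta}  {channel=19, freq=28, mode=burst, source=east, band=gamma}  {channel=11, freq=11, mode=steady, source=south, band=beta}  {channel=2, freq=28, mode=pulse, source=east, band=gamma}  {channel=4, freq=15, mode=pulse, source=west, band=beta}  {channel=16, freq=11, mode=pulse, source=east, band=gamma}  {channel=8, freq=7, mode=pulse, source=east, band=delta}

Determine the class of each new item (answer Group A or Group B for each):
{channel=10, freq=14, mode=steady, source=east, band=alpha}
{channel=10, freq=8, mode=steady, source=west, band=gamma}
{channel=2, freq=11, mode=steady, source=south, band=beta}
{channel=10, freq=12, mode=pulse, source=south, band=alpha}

Group A, Group B, Group B, Group A

The rule appears to be: band is alpha.
{channel=10, freq=14, mode=steady, source=east, band=alpha}: band is alpha, meets the rule → Group A. {channel=10, freq=8, mode=steady, source=west, band=gamma}: band is gamma, fails the rule → Group B. {channel=2, freq=11, mode=steady, source=south, band=beta}: band is beta, fails the rule → Group B. {channel=10, freq=12, mode=pulse, source=south, band=alpha}: band is alpha, meets the rule → Group A.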